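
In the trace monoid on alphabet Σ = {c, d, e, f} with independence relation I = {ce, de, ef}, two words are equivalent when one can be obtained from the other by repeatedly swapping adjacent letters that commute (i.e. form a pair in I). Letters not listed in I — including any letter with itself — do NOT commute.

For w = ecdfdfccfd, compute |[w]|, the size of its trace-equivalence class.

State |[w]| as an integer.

piece 0:e — minimal
piece 1:c — minimal
piece 2:d rests on {1:c}
piece 3:f rests on {2:d}
piece 4:d rests on {3:f}
piece 5:f rests on {4:d}
piece 6:c rests on {5:f}
piece 7:c rests on {6:c}
piece 8:f rests on {7:c}
piece 9:d rests on {8:f}
minimal pieces: {0:e, 1:c}
ways to finish when only these pieces remain (= sum over removing one remaining piece with nothing left below it):
  1 left: {0}→1  {9}→1
  2 left: {0,9}→2  {8,9}→1
  3 left: {0,8,9}→3  {7,8,9}→1
  4 left: {0,7,8,9}→4  {6,7,8,9}→1
  5 left: {0,6,7,8,9}→5  {5,6,7,8,9}→1
  6 left: {0,5,6,7,8,9}→6  {4,5,6,7,8,9}→1
  7 left: {0,4,5,6,7,8,9}→7  {3,4,5,6,7,8,9}→1
  8 left: {0,3,4,5,6,7,8,9}→8  {2,3,4,5,6,7,8,9}→1
  placing 0:e first → 1 extensions
  placing 1:c first → 9 extensions
total linear extensions = 10

10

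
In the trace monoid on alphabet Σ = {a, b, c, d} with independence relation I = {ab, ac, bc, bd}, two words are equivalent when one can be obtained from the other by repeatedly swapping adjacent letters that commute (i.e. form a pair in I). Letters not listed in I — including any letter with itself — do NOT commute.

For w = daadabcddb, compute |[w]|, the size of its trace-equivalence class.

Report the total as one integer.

0(d) covers ∅
1(a) covers 0:d
2(a) covers 1:a
3(d) covers 2:a
4(a) covers 3:d
5(b) covers ∅
6(c) covers 3:d
7(d) covers 4:a, 6:c
8(d) covers 7:d
9(b) covers 5:b
floor of heap: 0:d, 5:b
completions by unplaced set U, small U first (add the entries for U minus each lowest piece of U):
  |U|=1: {8}:1  {9}:1
  |U|=2: {5,9}:1  {7,8}:1  {8,9}:2
  |U|=3: {4,7,8}:1  {5,8,9}:3  {6,7,8}:1  {7,8,9}:3
  |U|=4: {4,6,7,8}:2  {4,7,8,9}:4  {5,7,8,9}:6  {6,7,8,9}:4
  |U|=5: {3,4,6,7,8}:2  {4,5,7,8,9}:10  {4,6,7,8,9}:10  {5,6,7,8,9}:10
  |U|=6: {2,3,4,6,7,8}:2  {3,4,6,7,8,9}:12  {4,5,6,7,8,9}:30
  |U|=7: {1,2,3,4,6,7,8}:2  {2,3,4,6,7,8,9}:14  {3,4,5,6,7,8,9}:42
  |U|=8: {0,1,2,3,4,6,7,8}:2  {1,2,3,4,6,7,8,9}:16  {2,3,4,5,6,7,8,9}:56
  start at 0(d): 72
  start at 5(b): 18
sum over floor = 90

90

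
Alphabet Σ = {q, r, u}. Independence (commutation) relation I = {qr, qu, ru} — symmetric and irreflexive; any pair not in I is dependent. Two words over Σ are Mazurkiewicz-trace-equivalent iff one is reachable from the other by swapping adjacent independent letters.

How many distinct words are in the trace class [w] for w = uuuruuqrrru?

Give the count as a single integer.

drop 0:u onto floor
drop 1:u onto {0:u}
drop 2:u onto {1:u}
drop 3:r onto floor
drop 4:u onto {2:u}
drop 5:u onto {4:u}
drop 6:q onto floor
drop 7:r onto {3:r}
drop 8:r onto {7:r}
drop 9:r onto {8:r}
drop 10:u onto {5:u}
ground layer = {0:u, 3:r, 6:q}
drop-orders for the pieces not yet dropped (sum over which currently-grounded one goes next):
  1 to go: {6} 1  {9} 1  {10} 1
  2 to go: {5,10} 1  {6,9} 2  {6,10} 2  {8,9} 1  {9,10} 2
  3 to go: {4,5,10} 1  {5,6,10} 3  {5,9,10} 3  {6,8,9} 3  {6,9,10} 6  {7,8,9} 1  {8,9,10} 3
  4 to go: {2,4,5,10} 1  {3,7,8,9} 1  {4,5,6,10} 4  {4,5,9,10} 4  {5,6,9,10} 12  {5,8,9,10} 6  {6,7,8,9} 4  {6,8,9,10} 12  {7,8,9,10} 4
  5 to go: {1,2,4,5,10} 1  {2,4,5,6,10} 5  {2,4,5,9,10} 5  {3,6,7,8,9} 5  {3,7,8,9,10} 5  {4,5,6,9,10} 20  {4,5,8,9,10} 10  {5,6,8,9,10} 30  {5,7,8,9,10} 10  {6,7,8,9,10} 20
  6 to go: {0,1,2,4,5,10} 1  {1,2,4,5,6,10} 6  {1,2,4,5,9,10} 6  {2,4,5,6,9,10} 30  {2,4,5,8,9,10} 15  {3,5,7,8,9,10} 15  {3,6,7,8,9,10} 30  {4,5,6,8,9,10} 60  {4,5,7,8,9,10} 20  {5,6,7,8,9,10} 60
  7 to go: {0,1,2,4,5,6,10} 7  {0,1,2,4,5,9,10} 7  {1,2,4,5,6,9,10} 42  {1,2,4,5,8,9,10} 21  {2,4,5,6,8,9,10} 105  {2,4,5,7,8,9,10} 35  {3,4,5,7,8,9,10} 35  {3,5,6,7,8,9,10} 105  {4,5,6,7,8,9,10} 140
  8 to go: {0,1,2,4,5,6,9,10} 56  {0,1,2,4,5,8,9,10} 28  {1,2,4,5,6,8,9,10} 168  {1,2,4,5,7,8,9,10} 56  {2,3,4,5,7,8,9,10} 70  {2,4,5,6,7,8,9,10} 280  {3,4,5,6,7,8,9,10} 280
  9 to go: {0,1,2,4,5,6,8,9,10} 252  {0,1,2,4,5,7,8,9,10} 84  {1,2,3,4,5,7,8,9,10} 126  {1,2,4,5,6,7,8,9,10} 504  {2,3,4,5,6,7,8,9,10} 630
  if 0:u drops first: 1260 orders
  if 3:r drops first: 840 orders
  if 6:q drops first: 210 orders
heap linearizations: 2310

2310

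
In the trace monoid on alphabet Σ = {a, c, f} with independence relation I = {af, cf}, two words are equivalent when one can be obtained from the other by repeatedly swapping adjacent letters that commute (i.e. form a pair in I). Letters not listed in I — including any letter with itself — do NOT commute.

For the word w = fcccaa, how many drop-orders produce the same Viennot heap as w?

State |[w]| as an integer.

#0=f has no predecessor
#1=c has no predecessor
#2=c depends on [1:c]
#3=c depends on [2:c]
#4=a depends on [3:c]
#5=a depends on [4:a]
sources: [0:f, 1:c]
N(rest) = Σ N(rest − s) over sources s of rest; N(one piece) = 1:
  size 1 → [0]=1  [5]=1
  size 2 → [0,5]=2  [4,5]=1
  size 3 → [0,4,5]=3  [3,4,5]=1
  size 4 → [0,3,4,5]=4  [2,3,4,5]=1
  first=0(f) contributes 1
  first=1(c) contributes 5
|[w]| = 6

6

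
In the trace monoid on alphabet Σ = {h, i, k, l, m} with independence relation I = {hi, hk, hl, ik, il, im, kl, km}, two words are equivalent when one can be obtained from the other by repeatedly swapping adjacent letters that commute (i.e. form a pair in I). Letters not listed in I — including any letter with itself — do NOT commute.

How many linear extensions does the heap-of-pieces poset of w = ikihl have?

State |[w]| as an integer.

60

piece 0:i — minimal
piece 1:k — minimal
piece 2:i rests on {0:i}
piece 3:h — minimal
piece 4:l — minimal
minimal pieces: {0:i, 1:k, 3:h, 4:l}
ways to finish when only these pieces remain (= sum over removing one remaining piece with nothing left below it):
  1 left: {1}→1  {2}→1  {3}→1  {4}→1
  2 left: {0,2}→1  {1,2}→2  {1,3}→2  {1,4}→2  {2,3}→2  {2,4}→2  {3,4}→2
  3 left: {0,1,2}→3  {0,2,3}→3  {0,2,4}→3  {1,2,3}→6  {1,2,4}→6  {1,3,4}→6  {2,3,4}→6
  placing 0:i first → 24 extensions
  placing 1:k first → 12 extensions
  placing 3:h first → 12 extensions
  placing 4:l first → 12 extensions
total linear extensions = 60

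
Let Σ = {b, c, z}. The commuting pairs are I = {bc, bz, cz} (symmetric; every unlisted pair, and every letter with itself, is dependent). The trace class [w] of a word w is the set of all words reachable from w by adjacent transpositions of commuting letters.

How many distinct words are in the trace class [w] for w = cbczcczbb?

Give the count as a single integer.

0(c) covers ∅
1(b) covers ∅
2(c) covers 0:c
3(z) covers ∅
4(c) covers 2:c
5(c) covers 4:c
6(z) covers 3:z
7(b) covers 1:b
8(b) covers 7:b
floor of heap: 0:c, 1:b, 3:z
completions by unplaced set U, small U first (add the entries for U minus each lowest piece of U):
  |U|=1: {5}:1  {6}:1  {8}:1
  |U|=2: {3,6}:1  {4,5}:1  {5,6}:2  {5,8}:2  {6,8}:2  {7,8}:1
  |U|=3: {1,7,8}:1  {2,4,5}:1  {3,5,6}:3  {3,6,8}:3  {4,5,6}:3  {4,5,8}:3  {5,6,8}:6  {5,7,8}:3  {6,7,8}:3
  |U|=4: {0,2,4,5}:1  {1,5,7,8}:4  {1,6,7,8}:4  {2,4,5,6}:4  {2,4,5,8}:4  {3,4,5,6}:6  {3,5,6,8}:12  {3,6,7,8}:6  {4,5,6,8}:12  {4,5,7,8}:6  {5,6,7,8}:12
  |U|=5: {0,2,4,5,6}:5  {0,2,4,5,8}:5  {1,3,6,7,8}:10  {1,4,5,7,8}:10  {1,5,6,7,8}:20  {2,3,4,5,6}:10  {2,4,5,6,8}:20  {2,4,5,7,8}:10  {3,4,5,6,8}:30  {3,5,6,7,8}:30  {4,5,6,7,8}:30
  |U|=6: {0,2,3,4,5,6}:15  {0,2,4,5,6,8}:30  {0,2,4,5,7,8}:15  {1,2,4,5,7,8}:20  {1,3,5,6,7,8}:60  {1,4,5,6,7,8}:60  {2,3,4,5,6,8}:60  {2,4,5,6,7,8}:60  {3,4,5,6,7,8}:90
  |U|=7: {0,1,2,4,5,7,8}:35  {0,2,3,4,5,6,8}:105  {0,2,4,5,6,7,8}:105  {1,2,4,5,6,7,8}:140  {1,3,4,5,6,7,8}:210  {2,3,4,5,6,7,8}:210
  start at 0(c): 560
  start at 1(b): 420
  start at 3(z): 280
sum over floor = 1260

1260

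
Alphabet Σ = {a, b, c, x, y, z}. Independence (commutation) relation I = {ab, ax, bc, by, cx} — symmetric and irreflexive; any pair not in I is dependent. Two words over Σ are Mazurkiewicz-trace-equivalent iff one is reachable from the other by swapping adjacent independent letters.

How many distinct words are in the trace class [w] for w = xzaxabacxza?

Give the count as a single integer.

drop 0:x onto floor
drop 1:z onto {0:x}
drop 2:a onto {1:z}
drop 3:x onto {1:z}
drop 4:a onto {2:a}
drop 5:b onto {3:x}
drop 6:a onto {4:a}
drop 7:c onto {6:a}
drop 8:x onto {5:b}
drop 9:z onto {7:c, 8:x}
drop 10:a onto {9:z}
ground layer = {0:x}
drop-orders for the pieces not yet dropped (sum over which currently-grounded one goes next):
  1 to go: {10} 1
  2 to go: {9,10} 1
  3 to go: {7,9,10} 1  {8,9,10} 1
  4 to go: {5,8,9,10} 1  {6,7,9,10} 1  {7,8,9,10} 2
  5 to go: {3,5,8,9,10} 1  {4,6,7,9,10} 1  {5,7,8,9,10} 3  {6,7,8,9,10} 3
  6 to go: {2,4,6,7,9,10} 1  {3,5,7,8,9,10} 4  {4,6,7,8,9,10} 4  {5,6,7,8,9,10} 6
  7 to go: {2,4,6,7,8,9,10} 5  {3,5,6,7,8,9,10} 10  {4,5,6,7,8,9,10} 10
  8 to go: {2,4,5,6,7,8,9,10} 15  {3,4,5,6,7,8,9,10} 20
  9 to go: {2,3,4,5,6,7,8,9,10} 35
  if 0:x drops first: 35 orders

35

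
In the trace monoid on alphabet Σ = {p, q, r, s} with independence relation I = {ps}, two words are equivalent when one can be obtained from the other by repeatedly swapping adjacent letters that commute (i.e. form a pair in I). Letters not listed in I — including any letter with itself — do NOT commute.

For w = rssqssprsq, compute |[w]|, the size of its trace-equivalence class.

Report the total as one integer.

0(r) covers ∅
1(s) covers 0:r
2(s) covers 1:s
3(q) covers 2:s
4(s) covers 3:q
5(s) covers 4:s
6(p) covers 3:q
7(r) covers 5:s, 6:p
8(s) covers 7:r
9(q) covers 8:s
floor of heap: 0:r
completions by unplaced set U, small U first (add the entries for U minus each lowest piece of U):
  |U|=1: {9}:1
  |U|=2: {8,9}:1
  |U|=3: {7,8,9}:1
  |U|=4: {5,7,8,9}:1  {6,7,8,9}:1
  |U|=5: {4,5,7,8,9}:1  {5,6,7,8,9}:2
  |U|=6: {4,5,6,7,8,9}:3
  |U|=7: {3,4,5,6,7,8,9}:3
  |U|=8: {2,3,4,5,6,7,8,9}:3
  start at 0(r): 3

3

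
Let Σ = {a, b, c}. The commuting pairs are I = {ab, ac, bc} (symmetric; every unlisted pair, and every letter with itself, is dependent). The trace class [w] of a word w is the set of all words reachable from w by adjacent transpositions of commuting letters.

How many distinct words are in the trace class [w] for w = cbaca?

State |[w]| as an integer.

0(c) covers ∅
1(b) covers ∅
2(a) covers ∅
3(c) covers 0:c
4(a) covers 2:a
floor of heap: 0:c, 1:b, 2:a
completions by unplaced set U, small U first (add the entries for U minus each lowest piece of U):
  |U|=1: {1}:1  {3}:1  {4}:1
  |U|=2: {0,3}:1  {1,3}:2  {1,4}:2  {2,4}:1  {3,4}:2
  |U|=3: {0,1,3}:3  {0,3,4}:3  {1,2,4}:3  {1,3,4}:6  {2,3,4}:3
  start at 0(c): 12
  start at 1(b): 6
  start at 2(a): 12
sum over floor = 30

30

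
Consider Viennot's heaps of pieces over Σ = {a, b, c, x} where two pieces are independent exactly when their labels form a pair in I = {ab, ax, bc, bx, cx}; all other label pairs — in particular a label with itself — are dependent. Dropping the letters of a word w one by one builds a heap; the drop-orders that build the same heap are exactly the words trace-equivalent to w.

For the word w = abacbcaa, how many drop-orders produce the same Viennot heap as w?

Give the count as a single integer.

drop 0:a onto floor
drop 1:b onto floor
drop 2:a onto {0:a}
drop 3:c onto {2:a}
drop 4:b onto {1:b}
drop 5:c onto {3:c}
drop 6:a onto {5:c}
drop 7:a onto {6:a}
ground layer = {0:a, 1:b}
drop-orders for the pieces not yet dropped (sum over which currently-grounded one goes next):
  1 to go: {4} 1  {7} 1
  2 to go: {1,4} 1  {4,7} 2  {6,7} 1
  3 to go: {1,4,7} 3  {4,6,7} 3  {5,6,7} 1
  4 to go: {1,4,6,7} 6  {3,5,6,7} 1  {4,5,6,7} 4
  5 to go: {1,4,5,6,7} 10  {2,3,5,6,7} 1  {3,4,5,6,7} 5
  6 to go: {0,2,3,5,6,7} 1  {1,3,4,5,6,7} 15  {2,3,4,5,6,7} 6
  if 0:a drops first: 21 orders
  if 1:b drops first: 7 orders
heap linearizations: 28

28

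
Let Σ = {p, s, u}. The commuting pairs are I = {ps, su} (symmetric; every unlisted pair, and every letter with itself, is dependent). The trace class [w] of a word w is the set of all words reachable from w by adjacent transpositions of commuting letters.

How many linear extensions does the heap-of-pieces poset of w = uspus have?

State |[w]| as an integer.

10

piece 0:u — minimal
piece 1:s — minimal
piece 2:p rests on {0:u}
piece 3:u rests on {2:p}
piece 4:s rests on {1:s}
minimal pieces: {0:u, 1:s}
ways to finish when only these pieces remain (= sum over removing one remaining piece with nothing left below it):
  1 left: {3}→1  {4}→1
  2 left: {1,4}→1  {2,3}→1  {3,4}→2
  3 left: {0,2,3}→1  {1,3,4}→3  {2,3,4}→3
  placing 0:u first → 6 extensions
  placing 1:s first → 4 extensions
total linear extensions = 10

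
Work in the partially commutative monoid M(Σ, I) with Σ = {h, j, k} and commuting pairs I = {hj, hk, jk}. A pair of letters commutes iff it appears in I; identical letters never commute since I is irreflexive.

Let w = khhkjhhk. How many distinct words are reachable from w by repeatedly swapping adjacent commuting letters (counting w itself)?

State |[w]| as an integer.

280

#0=k has no predecessor
#1=h has no predecessor
#2=h depends on [1:h]
#3=k depends on [0:k]
#4=j has no predecessor
#5=h depends on [2:h]
#6=h depends on [5:h]
#7=k depends on [3:k]
sources: [0:k, 1:h, 4:j]
N(rest) = Σ N(rest − s) over sources s of rest; N(one piece) = 1:
  size 1 → [4]=1  [6]=1  [7]=1
  size 2 → [3,7]=1  [4,6]=2  [4,7]=2  [5,6]=1  [6,7]=2
  size 3 → [0,3,7]=1  [2,5,6]=1  [3,4,7]=3  [3,6,7]=3  [4,5,6]=3  [4,6,7]=6  [5,6,7]=3
  size 4 → [0,3,4,7]=4  [0,3,6,7]=4  [1,2,5,6]=1  [2,4,5,6]=4  [2,5,6,7]=4  [3,4,6,7]=12  [3,5,6,7]=6  [4,5,6,7]=12
  size 5 → [0,3,4,6,7]=20  [0,3,5,6,7]=10  [1,2,4,5,6]=5  [1,2,5,6,7]=5  [2,3,5,6,7]=10  [2,4,5,6,7]=20  [3,4,5,6,7]=30
  size 6 → [0,2,3,5,6,7]=20  [0,3,4,5,6,7]=60  [1,2,3,5,6,7]=15  [1,2,4,5,6,7]=30  [2,3,4,5,6,7]=60
  first=0(k) contributes 105
  first=1(h) contributes 140
  first=4(j) contributes 35
|[w]| = 280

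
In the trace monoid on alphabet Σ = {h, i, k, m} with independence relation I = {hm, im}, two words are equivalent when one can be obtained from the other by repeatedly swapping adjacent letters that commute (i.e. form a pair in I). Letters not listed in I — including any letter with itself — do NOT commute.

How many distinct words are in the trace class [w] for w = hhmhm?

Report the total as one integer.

10

drop 0:h onto floor
drop 1:h onto {0:h}
drop 2:m onto floor
drop 3:h onto {1:h}
drop 4:m onto {2:m}
ground layer = {0:h, 2:m}
drop-orders for the pieces not yet dropped (sum over which currently-grounded one goes next):
  1 to go: {3} 1  {4} 1
  2 to go: {1,3} 1  {2,4} 1  {3,4} 2
  3 to go: {0,1,3} 1  {1,3,4} 3  {2,3,4} 3
  if 0:h drops first: 6 orders
  if 2:m drops first: 4 orders
heap linearizations: 10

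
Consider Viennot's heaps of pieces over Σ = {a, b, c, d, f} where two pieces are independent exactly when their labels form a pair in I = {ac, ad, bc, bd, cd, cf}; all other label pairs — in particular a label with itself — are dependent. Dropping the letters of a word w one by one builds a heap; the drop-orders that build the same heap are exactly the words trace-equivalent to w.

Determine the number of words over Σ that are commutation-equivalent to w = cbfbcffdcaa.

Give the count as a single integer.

495

0(c) covers ∅
1(b) covers ∅
2(f) covers 1:b
3(b) covers 2:f
4(c) covers 0:c
5(f) covers 3:b
6(f) covers 5:f
7(d) covers 6:f
8(c) covers 4:c
9(a) covers 6:f
10(a) covers 9:a
floor of heap: 0:c, 1:b
completions by unplaced set U, small U first (add the entries for U minus each lowest piece of U):
  |U|=1: {7}:1  {8}:1  {10}:1
  |U|=2: {4,8}:1  {7,8}:2  {7,10}:2  {8,10}:2  {9,10}:1
  |U|=3: {0,4,8}:1  {4,7,8}:3  {4,8,10}:3  {7,8,10}:6  {7,9,10}:3  {8,9,10}:3
  |U|=4: {0,4,7,8}:4  {0,4,8,10}:4  {4,7,8,10}:12  {4,8,9,10}:6  {6,7,9,10}:3  {7,8,9,10}:12
  |U|=5: {0,4,7,8,10}:20  {0,4,8,9,10}:10  {4,7,8,9,10}:30  {5,6,7,9,10}:3  {6,7,8,9,10}:15
  |U|=6: {0,4,7,8,9,10}:60  {3,5,6,7,9,10}:3  {4,6,7,8,9,10}:45  {5,6,7,8,9,10}:18
  |U|=7: {0,4,6,7,8,9,10}:105  {2,3,5,6,7,9,10}:3  {3,5,6,7,8,9,10}:21  {4,5,6,7,8,9,10}:63
  |U|=8: {0,4,5,6,7,8,9,10}:168  {1,2,3,5,6,7,9,10}:3  {2,3,5,6,7,8,9,10}:24  {3,4,5,6,7,8,9,10}:84
  |U|=9: {0,3,4,5,6,7,8,9,10}:252  {1,2,3,5,6,7,8,9,10}:27  {2,3,4,5,6,7,8,9,10}:108
  start at 0(c): 135
  start at 1(b): 360
sum over floor = 495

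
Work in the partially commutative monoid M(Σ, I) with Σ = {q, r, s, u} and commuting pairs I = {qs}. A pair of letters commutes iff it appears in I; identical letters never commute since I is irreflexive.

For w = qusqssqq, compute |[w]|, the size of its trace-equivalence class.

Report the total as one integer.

piece 0:q — minimal
piece 1:u rests on {0:q}
piece 2:s rests on {1:u}
piece 3:q rests on {1:u}
piece 4:s rests on {2:s}
piece 5:s rests on {4:s}
piece 6:q rests on {3:q}
piece 7:q rests on {6:q}
minimal pieces: {0:q}
ways to finish when only these pieces remain (= sum over removing one remaining piece with nothing left below it):
  1 left: {5}→1  {7}→1
  2 left: {4,5}→1  {5,7}→2  {6,7}→1
  3 left: {2,4,5}→1  {3,6,7}→1  {4,5,7}→3  {5,6,7}→3
  4 left: {2,4,5,7}→4  {3,5,6,7}→4  {4,5,6,7}→6
  5 left: {2,4,5,6,7}→10  {3,4,5,6,7}→10
  6 left: {2,3,4,5,6,7}→20
  placing 0:q first → 20 extensions

20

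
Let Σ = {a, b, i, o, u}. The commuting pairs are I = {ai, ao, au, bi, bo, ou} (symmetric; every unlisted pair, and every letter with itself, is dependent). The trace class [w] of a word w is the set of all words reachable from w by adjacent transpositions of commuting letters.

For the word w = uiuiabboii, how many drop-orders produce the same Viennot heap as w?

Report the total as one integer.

#0=u has no predecessor
#1=i depends on [0:u]
#2=u depends on [1:i]
#3=i depends on [2:u]
#4=a has no predecessor
#5=b depends on [2:u, 4:a]
#6=b depends on [5:b]
#7=o depends on [3:i]
#8=i depends on [7:o]
#9=i depends on [8:i]
sources: [0:u, 4:a]
N(rest) = Σ N(rest − s) over sources s of rest; N(one piece) = 1:
  size 1 → [6]=1  [9]=1
  size 2 → [5,6]=1  [6,9]=2  [8,9]=1
  size 3 → [4,5,6]=1  [5,6,9]=3  [6,8,9]=3  [7,8,9]=1
  size 4 → [3,7,8,9]=1  [4,5,6,9]=4  [5,6,8,9]=6  [6,7,8,9]=4
  size 5 → [3,6,7,8,9]=5  [4,5,6,8,9]=10  [5,6,7,8,9]=10
  size 6 → [3,5,6,7,8,9]=15  [4,5,6,7,8,9]=20
  size 7 → [2,3,5,6,7,8,9]=15  [3,4,5,6,7,8,9]=35
  size 8 → [1,2,3,5,6,7,8,9]=15  [2,3,4,5,6,7,8,9]=50
  first=0(u) contributes 65
  first=4(a) contributes 15
|[w]| = 80

80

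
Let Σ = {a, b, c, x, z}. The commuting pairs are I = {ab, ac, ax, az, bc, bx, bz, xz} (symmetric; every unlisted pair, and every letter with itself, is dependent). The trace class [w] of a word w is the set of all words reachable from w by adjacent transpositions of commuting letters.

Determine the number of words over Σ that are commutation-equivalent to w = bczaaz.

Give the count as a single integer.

60

#0=b has no predecessor
#1=c has no predecessor
#2=z depends on [1:c]
#3=a has no predecessor
#4=a depends on [3:a]
#5=z depends on [2:z]
sources: [0:b, 1:c, 3:a]
N(rest) = Σ N(rest − s) over sources s of rest; N(one piece) = 1:
  size 1 → [0]=1  [4]=1  [5]=1
  size 2 → [0,4]=2  [0,5]=2  [2,5]=1  [3,4]=1  [4,5]=2
  size 3 → [0,2,5]=3  [0,3,4]=3  [0,4,5]=6  [1,2,5]=1  [2,4,5]=3  [3,4,5]=3
  size 4 → [0,1,2,5]=4  [0,2,4,5]=12  [0,3,4,5]=12  [1,2,4,5]=4  [2,3,4,5]=6
  first=0(b) contributes 10
  first=1(c) contributes 30
  first=3(a) contributes 20
|[w]| = 60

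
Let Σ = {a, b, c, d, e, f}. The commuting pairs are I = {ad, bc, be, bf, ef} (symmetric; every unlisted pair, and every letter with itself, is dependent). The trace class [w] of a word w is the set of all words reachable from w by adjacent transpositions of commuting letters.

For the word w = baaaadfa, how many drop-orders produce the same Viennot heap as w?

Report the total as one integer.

0(b) covers ∅
1(a) covers 0:b
2(a) covers 1:a
3(a) covers 2:a
4(a) covers 3:a
5(d) covers 0:b
6(f) covers 4:a, 5:d
7(a) covers 6:f
floor of heap: 0:b
completions by unplaced set U, small U first (add the entries for U minus each lowest piece of U):
  |U|=1: {7}:1
  |U|=2: {6,7}:1
  |U|=3: {4,6,7}:1  {5,6,7}:1
  |U|=4: {3,4,6,7}:1  {4,5,6,7}:2
  |U|=5: {2,3,4,6,7}:1  {3,4,5,6,7}:3
  |U|=6: {1,2,3,4,6,7}:1  {2,3,4,5,6,7}:4
  start at 0(b): 5

5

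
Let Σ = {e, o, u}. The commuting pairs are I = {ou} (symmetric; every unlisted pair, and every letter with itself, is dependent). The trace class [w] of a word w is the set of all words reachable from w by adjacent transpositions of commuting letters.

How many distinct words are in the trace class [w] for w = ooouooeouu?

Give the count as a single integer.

drop 0:o onto floor
drop 1:o onto {0:o}
drop 2:o onto {1:o}
drop 3:u onto floor
drop 4:o onto {2:o}
drop 5:o onto {4:o}
drop 6:e onto {3:u, 5:o}
drop 7:o onto {6:e}
drop 8:u onto {6:e}
drop 9:u onto {8:u}
ground layer = {0:o, 3:u}
drop-orders for the pieces not yet dropped (sum over which currently-grounded one goes next):
  1 to go: {7} 1  {9} 1
  2 to go: {7,9} 2  {8,9} 1
  3 to go: {7,8,9} 3
  4 to go: {6,7,8,9} 3
  5 to go: {3,6,7,8,9} 3  {5,6,7,8,9} 3
  6 to go: {3,5,6,7,8,9} 6  {4,5,6,7,8,9} 3
  7 to go: {2,4,5,6,7,8,9} 3  {3,4,5,6,7,8,9} 9
  8 to go: {1,2,4,5,6,7,8,9} 3  {2,3,4,5,6,7,8,9} 12
  if 0:o drops first: 15 orders
  if 3:u drops first: 3 orders
heap linearizations: 18

18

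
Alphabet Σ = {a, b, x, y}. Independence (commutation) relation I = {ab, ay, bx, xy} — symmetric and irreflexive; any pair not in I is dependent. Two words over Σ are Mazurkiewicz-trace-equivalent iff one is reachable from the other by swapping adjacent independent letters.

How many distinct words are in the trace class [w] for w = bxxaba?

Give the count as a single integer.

15

piece 0:b — minimal
piece 1:x — minimal
piece 2:x rests on {1:x}
piece 3:a rests on {2:x}
piece 4:b rests on {0:b}
piece 5:a rests on {3:a}
minimal pieces: {0:b, 1:x}
ways to finish when only these pieces remain (= sum over removing one remaining piece with nothing left below it):
  1 left: {4}→1  {5}→1
  2 left: {0,4}→1  {3,5}→1  {4,5}→2
  3 left: {0,4,5}→3  {2,3,5}→1  {3,4,5}→3
  4 left: {0,3,4,5}→6  {1,2,3,5}→1  {2,3,4,5}→4
  placing 0:b first → 5 extensions
  placing 1:x first → 10 extensions
total linear extensions = 15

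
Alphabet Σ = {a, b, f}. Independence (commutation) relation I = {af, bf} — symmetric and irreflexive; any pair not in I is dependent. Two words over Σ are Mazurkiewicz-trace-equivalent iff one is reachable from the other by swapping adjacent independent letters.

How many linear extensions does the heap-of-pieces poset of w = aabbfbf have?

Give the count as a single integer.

piece 0:a — minimal
piece 1:a rests on {0:a}
piece 2:b rests on {1:a}
piece 3:b rests on {2:b}
piece 4:f — minimal
piece 5:b rests on {3:b}
piece 6:f rests on {4:f}
minimal pieces: {0:a, 4:f}
ways to finish when only these pieces remain (= sum over removing one remaining piece with nothing left below it):
  1 left: {5}→1  {6}→1
  2 left: {3,5}→1  {4,6}→1  {5,6}→2
  3 left: {2,3,5}→1  {3,5,6}→3  {4,5,6}→3
  4 left: {1,2,3,5}→1  {2,3,5,6}→4  {3,4,5,6}→6
  5 left: {0,1,2,3,5}→1  {1,2,3,5,6}→5  {2,3,4,5,6}→10
  placing 0:a first → 15 extensions
  placing 4:f first → 6 extensions
total linear extensions = 21

21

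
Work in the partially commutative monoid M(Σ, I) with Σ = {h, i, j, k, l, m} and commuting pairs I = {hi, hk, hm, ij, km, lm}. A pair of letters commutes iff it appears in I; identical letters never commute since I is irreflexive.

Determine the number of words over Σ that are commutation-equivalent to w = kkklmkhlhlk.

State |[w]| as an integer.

22

piece 0:k — minimal
piece 1:k rests on {0:k}
piece 2:k rests on {1:k}
piece 3:l rests on {2:k}
piece 4:m — minimal
piece 5:k rests on {3:l}
piece 6:h rests on {3:l}
piece 7:l rests on {5:k, 6:h}
piece 8:h rests on {7:l}
piece 9:l rests on {8:h}
piece 10:k rests on {9:l}
minimal pieces: {0:k, 4:m}
ways to finish when only these pieces remain (= sum over removing one remaining piece with nothing left below it):
  1 left: {4}→1  {10}→1
  2 left: {4,10}→2  {9,10}→1
  3 left: {4,9,10}→3  {8,9,10}→1
  4 left: {4,8,9,10}→4  {7,8,9,10}→1
  5 left: {4,7,8,9,10}→5  {5,7,8,9,10}→1  {6,7,8,9,10}→1
  6 left: {4,5,7,8,9,10}→6  {4,6,7,8,9,10}→6  {5,6,7,8,9,10}→2
  7 left: {3,5,6,7,8,9,10}→2  {4,5,6,7,8,9,10}→14
  8 left: {2,3,5,6,7,8,9,10}→2  {3,4,5,6,7,8,9,10}→16
  9 left: {1,2,3,5,6,7,8,9,10}→2  {2,3,4,5,6,7,8,9,10}→18
  placing 0:k first → 20 extensions
  placing 4:m first → 2 extensions
total linear extensions = 22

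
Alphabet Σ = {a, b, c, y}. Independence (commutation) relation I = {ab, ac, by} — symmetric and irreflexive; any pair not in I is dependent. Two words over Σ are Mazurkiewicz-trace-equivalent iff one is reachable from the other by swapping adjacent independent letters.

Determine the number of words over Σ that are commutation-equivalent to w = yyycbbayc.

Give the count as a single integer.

piece 0:y — minimal
piece 1:y rests on {0:y}
piece 2:y rests on {1:y}
piece 3:c rests on {2:y}
piece 4:b rests on {3:c}
piece 5:b rests on {4:b}
piece 6:a rests on {2:y}
piece 7:y rests on {3:c, 6:a}
piece 8:c rests on {5:b, 7:y}
minimal pieces: {0:y}
ways to finish when only these pieces remain (= sum over removing one remaining piece with nothing left below it):
  1 left: {8}→1
  2 left: {5,8}→1  {7,8}→1
  3 left: {4,5,8}→1  {5,7,8}→2  {6,7,8}→1
  4 left: {4,5,7,8}→3  {5,6,7,8}→3
  5 left: {3,4,5,7,8}→3  {4,5,6,7,8}→6
  6 left: {3,4,5,6,7,8}→9
  7 left: {2,3,4,5,6,7,8}→9
  placing 0:y first → 9 extensions

9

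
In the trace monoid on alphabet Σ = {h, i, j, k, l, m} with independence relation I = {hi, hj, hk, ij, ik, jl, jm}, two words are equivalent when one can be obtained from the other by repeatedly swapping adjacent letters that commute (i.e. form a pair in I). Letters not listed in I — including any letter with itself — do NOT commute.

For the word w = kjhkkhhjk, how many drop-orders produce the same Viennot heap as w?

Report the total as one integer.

84

piece 0:k — minimal
piece 1:j rests on {0:k}
piece 2:h — minimal
piece 3:k rests on {1:j}
piece 4:k rests on {3:k}
piece 5:h rests on {2:h}
piece 6:h rests on {5:h}
piece 7:j rests on {4:k}
piece 8:k rests on {7:j}
minimal pieces: {0:k, 2:h}
ways to finish when only these pieces remain (= sum over removing one remaining piece with nothing left below it):
  1 left: {6}→1  {8}→1
  2 left: {5,6}→1  {6,8}→2  {7,8}→1
  3 left: {2,5,6}→1  {4,7,8}→1  {5,6,8}→3  {6,7,8}→3
  4 left: {2,5,6,8}→4  {3,4,7,8}→1  {4,6,7,8}→4  {5,6,7,8}→6
  5 left: {1,3,4,7,8}→1  {2,5,6,7,8}→10  {3,4,6,7,8}→5  {4,5,6,7,8}→10
  6 left: {0,1,3,4,7,8}→1  {1,3,4,6,7,8}→6  {2,4,5,6,7,8}→20  {3,4,5,6,7,8}→15
  7 left: {0,1,3,4,6,7,8}→7  {1,3,4,5,6,7,8}→21  {2,3,4,5,6,7,8}→35
  placing 0:k first → 56 extensions
  placing 2:h first → 28 extensions
total linear extensions = 84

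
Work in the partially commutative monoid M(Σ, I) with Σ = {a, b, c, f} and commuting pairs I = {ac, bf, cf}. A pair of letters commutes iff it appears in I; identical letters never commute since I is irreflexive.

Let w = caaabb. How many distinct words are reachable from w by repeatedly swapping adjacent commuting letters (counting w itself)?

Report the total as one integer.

4

piece 0:c — minimal
piece 1:a — minimal
piece 2:a rests on {1:a}
piece 3:a rests on {2:a}
piece 4:b rests on {0:c, 3:a}
piece 5:b rests on {4:b}
minimal pieces: {0:c, 1:a}
ways to finish when only these pieces remain (= sum over removing one remaining piece with nothing left below it):
  1 left: {5}→1
  2 left: {4,5}→1
  3 left: {0,4,5}→1  {3,4,5}→1
  4 left: {0,3,4,5}→2  {2,3,4,5}→1
  placing 0:c first → 1 extensions
  placing 1:a first → 3 extensions
total linear extensions = 4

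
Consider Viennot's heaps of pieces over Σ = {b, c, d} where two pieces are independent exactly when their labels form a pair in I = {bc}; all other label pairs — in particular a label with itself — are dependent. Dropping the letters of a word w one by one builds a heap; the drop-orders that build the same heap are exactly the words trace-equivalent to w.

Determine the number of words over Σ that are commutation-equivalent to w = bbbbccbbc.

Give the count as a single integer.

drop 0:b onto floor
drop 1:b onto {0:b}
drop 2:b onto {1:b}
drop 3:b onto {2:b}
drop 4:c onto floor
drop 5:c onto {4:c}
drop 6:b onto {3:b}
drop 7:b onto {6:b}
drop 8:c onto {5:c}
ground layer = {0:b, 4:c}
drop-orders for the pieces not yet dropped (sum over which currently-grounded one goes next):
  1 to go: {7} 1  {8} 1
  2 to go: {5,8} 1  {6,7} 1  {7,8} 2
  3 to go: {3,6,7} 1  {4,5,8} 1  {5,7,8} 3  {6,7,8} 3
  4 to go: {2,3,6,7} 1  {3,6,7,8} 4  {4,5,7,8} 4  {5,6,7,8} 6
  5 to go: {1,2,3,6,7} 1  {2,3,6,7,8} 5  {3,5,6,7,8} 10  {4,5,6,7,8} 10
  6 to go: {0,1,2,3,6,7} 1  {1,2,3,6,7,8} 6  {2,3,5,6,7,8} 15  {3,4,5,6,7,8} 20
  7 to go: {0,1,2,3,6,7,8} 7  {1,2,3,5,6,7,8} 21  {2,3,4,5,6,7,8} 35
  if 0:b drops first: 56 orders
  if 4:c drops first: 28 orders
heap linearizations: 84

84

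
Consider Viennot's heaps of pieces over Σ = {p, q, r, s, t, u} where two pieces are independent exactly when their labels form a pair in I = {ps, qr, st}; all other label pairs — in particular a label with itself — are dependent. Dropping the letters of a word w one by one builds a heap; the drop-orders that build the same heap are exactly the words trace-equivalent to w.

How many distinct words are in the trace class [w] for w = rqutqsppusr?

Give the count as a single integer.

6

piece 0:r — minimal
piece 1:q — minimal
piece 2:u rests on {0:r, 1:q}
piece 3:t rests on {2:u}
piece 4:q rests on {3:t}
piece 5:s rests on {4:q}
piece 6:p rests on {4:q}
piece 7:p rests on {6:p}
piece 8:u rests on {5:s, 7:p}
piece 9:s rests on {8:u}
piece 10:r rests on {9:s}
minimal pieces: {0:r, 1:q}
ways to finish when only these pieces remain (= sum over removing one remaining piece with nothing left below it):
  1 left: {10}→1
  2 left: {9,10}→1
  3 left: {8,9,10}→1
  4 left: {5,8,9,10}→1  {7,8,9,10}→1
  5 left: {5,7,8,9,10}→2  {6,7,8,9,10}→1
  6 left: {5,6,7,8,9,10}→3
  7 left: {4,5,6,7,8,9,10}→3
  8 left: {3,4,5,6,7,8,9,10}→3
  9 left: {2,3,4,5,6,7,8,9,10}→3
  placing 0:r first → 3 extensions
  placing 1:q first → 3 extensions
total linear extensions = 6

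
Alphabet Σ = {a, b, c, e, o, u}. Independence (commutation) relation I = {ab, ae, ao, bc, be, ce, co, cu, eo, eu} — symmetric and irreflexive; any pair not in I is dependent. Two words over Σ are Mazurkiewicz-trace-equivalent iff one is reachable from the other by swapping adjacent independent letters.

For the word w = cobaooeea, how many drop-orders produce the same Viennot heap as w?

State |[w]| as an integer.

1260

piece 0:c — minimal
piece 1:o — minimal
piece 2:b rests on {1:o}
piece 3:a rests on {0:c}
piece 4:o rests on {2:b}
piece 5:o rests on {4:o}
piece 6:e — minimal
piece 7:e rests on {6:e}
piece 8:a rests on {3:a}
minimal pieces: {0:c, 1:o, 6:e}
ways to finish when only these pieces remain (= sum over removing one remaining piece with nothing left below it):
  1 left: {5}→1  {7}→1  {8}→1
  2 left: {3,8}→1  {4,5}→1  {5,7}→2  {5,8}→2  {6,7}→1  {7,8}→2
  3 left: {0,3,8}→1  {2,4,5}→1  {3,5,8}→3  {3,7,8}→3  {4,5,7}→3  {4,5,8}→3  {5,6,7}→3  {5,7,8}→6  {6,7,8}→3
  4 left: {0,3,5,8}→4  {0,3,7,8}→4  {1,2,4,5}→1  {2,4,5,7}→4  {2,4,5,8}→4  {3,4,5,8}→6  {3,5,7,8}→12  {3,6,7,8}→6  {4,5,6,7}→6  {4,5,7,8}→12  {5,6,7,8}→12
  5 left: {0,3,4,5,8}→10  {0,3,5,7,8}→20  {0,3,6,7,8}→10  {1,2,4,5,7}→5  {1,2,4,5,8}→5  {2,3,4,5,8}→10  {2,4,5,6,7}→10  {2,4,5,7,8}→20  {3,4,5,7,8}→30  {3,5,6,7,8}→30  {4,5,6,7,8}→30
  6 left: {0,2,3,4,5,8}→20  {0,3,4,5,7,8}→60  {0,3,5,6,7,8}→60  {1,2,3,4,5,8}→15  {1,2,4,5,6,7}→15  {1,2,4,5,7,8}→30  {2,3,4,5,7,8}→60  {2,4,5,6,7,8}→60  {3,4,5,6,7,8}→90
  7 left: {0,1,2,3,4,5,8}→35  {0,2,3,4,5,7,8}→140  {0,3,4,5,6,7,8}→210  {1,2,3,4,5,7,8}→105  {1,2,4,5,6,7,8}→105  {2,3,4,5,6,7,8}→210
  placing 0:c first → 420 extensions
  placing 1:o first → 560 extensions
  placing 6:e first → 280 extensions
total linear extensions = 1260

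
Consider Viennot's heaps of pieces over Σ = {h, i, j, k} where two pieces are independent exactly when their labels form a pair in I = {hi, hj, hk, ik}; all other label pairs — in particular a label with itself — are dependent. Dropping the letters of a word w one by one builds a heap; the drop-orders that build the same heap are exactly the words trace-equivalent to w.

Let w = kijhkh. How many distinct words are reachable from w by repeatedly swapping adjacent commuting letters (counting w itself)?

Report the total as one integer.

30

#0=k has no predecessor
#1=i has no predecessor
#2=j depends on [0:k, 1:i]
#3=h has no predecessor
#4=k depends on [2:j]
#5=h depends on [3:h]
sources: [0:k, 1:i, 3:h]
N(rest) = Σ N(rest − s) over sources s of rest; N(one piece) = 1:
  size 1 → [4]=1  [5]=1
  size 2 → [2,4]=1  [3,5]=1  [4,5]=2
  size 3 → [0,2,4]=1  [1,2,4]=1  [2,4,5]=3  [3,4,5]=3
  size 4 → [0,1,2,4]=2  [0,2,4,5]=4  [1,2,4,5]=4  [2,3,4,5]=6
  first=0(k) contributes 10
  first=1(i) contributes 10
  first=3(h) contributes 10
|[w]| = 30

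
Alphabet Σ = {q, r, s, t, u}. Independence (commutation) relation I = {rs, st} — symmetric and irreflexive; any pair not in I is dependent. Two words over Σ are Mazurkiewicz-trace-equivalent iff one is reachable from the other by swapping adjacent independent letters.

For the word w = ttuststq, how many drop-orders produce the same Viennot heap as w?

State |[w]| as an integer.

6

#0=t has no predecessor
#1=t depends on [0:t]
#2=u depends on [1:t]
#3=s depends on [2:u]
#4=t depends on [2:u]
#5=s depends on [3:s]
#6=t depends on [4:t]
#7=q depends on [5:s, 6:t]
sources: [0:t]
N(rest) = Σ N(rest − s) over sources s of rest; N(one piece) = 1:
  size 1 → [7]=1
  size 2 → [5,7]=1  [6,7]=1
  size 3 → [3,5,7]=1  [4,6,7]=1  [5,6,7]=2
  size 4 → [3,5,6,7]=3  [4,5,6,7]=3
  size 5 → [3,4,5,6,7]=6
  size 6 → [2,3,4,5,6,7]=6
  first=0(t) contributes 6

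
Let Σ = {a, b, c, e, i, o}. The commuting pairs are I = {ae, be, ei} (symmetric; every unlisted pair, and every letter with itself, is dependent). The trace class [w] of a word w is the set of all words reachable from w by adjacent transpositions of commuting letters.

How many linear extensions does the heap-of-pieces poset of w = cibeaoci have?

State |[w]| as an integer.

4

piece 0:c — minimal
piece 1:i rests on {0:c}
piece 2:b rests on {1:i}
piece 3:e rests on {0:c}
piece 4:a rests on {2:b}
piece 5:o rests on {3:e, 4:a}
piece 6:c rests on {5:o}
piece 7:i rests on {6:c}
minimal pieces: {0:c}
ways to finish when only these pieces remain (= sum over removing one remaining piece with nothing left below it):
  1 left: {7}→1
  2 left: {6,7}→1
  3 left: {5,6,7}→1
  4 left: {3,5,6,7}→1  {4,5,6,7}→1
  5 left: {2,4,5,6,7}→1  {3,4,5,6,7}→2
  6 left: {1,2,4,5,6,7}→1  {2,3,4,5,6,7}→3
  placing 0:c first → 4 extensions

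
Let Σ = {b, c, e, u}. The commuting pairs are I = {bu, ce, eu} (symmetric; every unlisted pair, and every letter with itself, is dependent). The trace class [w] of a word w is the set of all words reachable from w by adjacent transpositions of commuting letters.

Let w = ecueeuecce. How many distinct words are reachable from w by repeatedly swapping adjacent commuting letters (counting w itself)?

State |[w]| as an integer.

0(e) covers ∅
1(c) covers ∅
2(u) covers 1:c
3(e) covers 0:e
4(e) covers 3:e
5(u) covers 2:u
6(e) covers 4:e
7(c) covers 5:u
8(c) covers 7:c
9(e) covers 6:e
floor of heap: 0:e, 1:c
completions by unplaced set U, small U first (add the entries for U minus each lowest piece of U):
  |U|=1: {8}:1  {9}:1
  |U|=2: {6,9}:1  {7,8}:1  {8,9}:2
  |U|=3: {4,6,9}:1  {5,7,8}:1  {6,8,9}:3  {7,8,9}:3
  |U|=4: {2,5,7,8}:1  {3,4,6,9}:1  {4,6,8,9}:4  {5,7,8,9}:4  {6,7,8,9}:6
  |U|=5: {0,3,4,6,9}:1  {1,2,5,7,8}:1  {2,5,7,8,9}:5  {3,4,6,8,9}:5  {4,6,7,8,9}:10  {5,6,7,8,9}:10
  |U|=6: {0,3,4,6,8,9}:6  {1,2,5,7,8,9}:6  {2,5,6,7,8,9}:15  {3,4,6,7,8,9}:15  {4,5,6,7,8,9}:20
  |U|=7: {0,3,4,6,7,8,9}:21  {1,2,5,6,7,8,9}:21  {2,4,5,6,7,8,9}:35  {3,4,5,6,7,8,9}:35
  |U|=8: {0,3,4,5,6,7,8,9}:56  {1,2,4,5,6,7,8,9}:56  {2,3,4,5,6,7,8,9}:70
  start at 0(e): 126
  start at 1(c): 126
sum over floor = 252

252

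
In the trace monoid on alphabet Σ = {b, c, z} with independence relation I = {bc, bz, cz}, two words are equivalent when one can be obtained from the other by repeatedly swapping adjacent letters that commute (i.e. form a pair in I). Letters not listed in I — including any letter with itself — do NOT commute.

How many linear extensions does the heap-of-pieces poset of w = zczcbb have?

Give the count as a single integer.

90

piece 0:z — minimal
piece 1:c — minimal
piece 2:z rests on {0:z}
piece 3:c rests on {1:c}
piece 4:b — minimal
piece 5:b rests on {4:b}
minimal pieces: {0:z, 1:c, 4:b}
ways to finish when only these pieces remain (= sum over removing one remaining piece with nothing left below it):
  1 left: {2}→1  {3}→1  {5}→1
  2 left: {0,2}→1  {1,3}→1  {2,3}→2  {2,5}→2  {3,5}→2  {4,5}→1
  3 left: {0,2,3}→3  {0,2,5}→3  {1,2,3}→3  {1,3,5}→3  {2,3,5}→6  {2,4,5}→3  {3,4,5}→3
  4 left: {0,1,2,3}→6  {0,2,3,5}→12  {0,2,4,5}→6  {1,2,3,5}→12  {1,3,4,5}→6  {2,3,4,5}→12
  placing 0:z first → 30 extensions
  placing 1:c first → 30 extensions
  placing 4:b first → 30 extensions
total linear extensions = 90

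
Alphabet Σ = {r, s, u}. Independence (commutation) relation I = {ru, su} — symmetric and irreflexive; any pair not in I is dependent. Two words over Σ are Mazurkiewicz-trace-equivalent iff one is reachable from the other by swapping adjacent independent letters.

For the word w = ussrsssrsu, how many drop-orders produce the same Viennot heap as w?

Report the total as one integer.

45

piece 0:u — minimal
piece 1:s — minimal
piece 2:s rests on {1:s}
piece 3:r rests on {2:s}
piece 4:s rests on {3:r}
piece 5:s rests on {4:s}
piece 6:s rests on {5:s}
piece 7:r rests on {6:s}
piece 8:s rests on {7:r}
piece 9:u rests on {0:u}
minimal pieces: {0:u, 1:s}
ways to finish when only these pieces remain (= sum over removing one remaining piece with nothing left below it):
  1 left: {8}→1  {9}→1
  2 left: {0,9}→1  {7,8}→1  {8,9}→2
  3 left: {0,8,9}→3  {6,7,8}→1  {7,8,9}→3
  4 left: {0,7,8,9}→6  {5,6,7,8}→1  {6,7,8,9}→4
  5 left: {0,6,7,8,9}→10  {4,5,6,7,8}→1  {5,6,7,8,9}→5
  6 left: {0,5,6,7,8,9}→15  {3,4,5,6,7,8}→1  {4,5,6,7,8,9}→6
  7 left: {0,4,5,6,7,8,9}→21  {2,3,4,5,6,7,8}→1  {3,4,5,6,7,8,9}→7
  8 left: {0,3,4,5,6,7,8,9}→28  {1,2,3,4,5,6,7,8}→1  {2,3,4,5,6,7,8,9}→8
  placing 0:u first → 9 extensions
  placing 1:s first → 36 extensions
total linear extensions = 45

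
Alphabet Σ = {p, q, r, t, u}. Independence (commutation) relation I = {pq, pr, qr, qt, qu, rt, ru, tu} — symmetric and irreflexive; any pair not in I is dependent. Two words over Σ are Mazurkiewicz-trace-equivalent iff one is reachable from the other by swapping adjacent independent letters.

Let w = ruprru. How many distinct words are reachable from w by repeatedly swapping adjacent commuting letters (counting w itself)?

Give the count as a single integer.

piece 0:r — minimal
piece 1:u — minimal
piece 2:p rests on {1:u}
piece 3:r rests on {0:r}
piece 4:r rests on {3:r}
piece 5:u rests on {2:p}
minimal pieces: {0:r, 1:u}
ways to finish when only these pieces remain (= sum over removing one remaining piece with nothing left below it):
  1 left: {4}→1  {5}→1
  2 left: {2,5}→1  {3,4}→1  {4,5}→2
  3 left: {0,3,4}→1  {1,2,5}→1  {2,4,5}→3  {3,4,5}→3
  4 left: {0,3,4,5}→4  {1,2,4,5}→4  {2,3,4,5}→6
  placing 0:r first → 10 extensions
  placing 1:u first → 10 extensions
total linear extensions = 20

20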